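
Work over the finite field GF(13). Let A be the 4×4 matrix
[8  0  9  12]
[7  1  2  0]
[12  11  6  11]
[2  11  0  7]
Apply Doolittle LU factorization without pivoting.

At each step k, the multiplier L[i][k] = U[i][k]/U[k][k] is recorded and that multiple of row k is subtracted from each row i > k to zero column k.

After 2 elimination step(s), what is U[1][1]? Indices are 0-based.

U[1][1] = 1

k=0: U[0][0]=8
  eliminate (1,0): mult=9, new row 1: (0, 1, 12, 9); set L[1][0]=9
  eliminate (2,0): mult=8, new row 2: (0, 11, 12, 6); set L[2][0]=8
  eliminate (3,0): mult=10, new row 3: (0, 11, 1, 4); set L[3][0]=10
k=1: U[1][1]=1
  eliminate (2,1): mult=11, new row 2: (0, 0, 10, 11); set L[2][1]=11
  eliminate (3,1): mult=11, new row 3: (0, 0, 12, 9); set L[3][1]=11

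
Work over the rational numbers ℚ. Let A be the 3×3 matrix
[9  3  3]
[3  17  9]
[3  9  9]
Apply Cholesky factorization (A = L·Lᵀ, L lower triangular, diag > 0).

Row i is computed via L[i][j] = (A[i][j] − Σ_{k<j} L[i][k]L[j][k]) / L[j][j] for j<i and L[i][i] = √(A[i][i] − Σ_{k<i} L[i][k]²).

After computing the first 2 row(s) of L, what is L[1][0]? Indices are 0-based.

L[1][0] = 1

Step 1: L[0][0] = √(9) = 3.
  L[1][0] = (3) / L[0][0] = 1.
Step 2: L[1][1] = √(16) = 4.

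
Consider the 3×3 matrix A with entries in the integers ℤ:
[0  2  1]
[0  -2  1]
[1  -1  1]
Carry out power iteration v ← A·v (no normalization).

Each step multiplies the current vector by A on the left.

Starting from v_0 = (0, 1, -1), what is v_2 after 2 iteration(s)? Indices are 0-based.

v_2 = (-8, 4, 2)

v_0 = (0, 1, -1).
v_1 = A·v_0 = (1, -3, -2).
v_2 = A·v_1 = (-8, 4, 2).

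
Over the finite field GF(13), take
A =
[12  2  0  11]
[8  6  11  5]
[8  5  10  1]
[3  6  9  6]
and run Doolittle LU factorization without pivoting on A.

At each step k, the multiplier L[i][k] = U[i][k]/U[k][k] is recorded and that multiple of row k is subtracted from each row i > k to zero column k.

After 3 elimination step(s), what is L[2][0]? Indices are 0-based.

L[2][0] = 5

k=0: U[0][0]=12
  eliminate (1,0): mult=5, new row 1: (0, 9, 11, 2); set L[1][0]=5
  eliminate (2,0): mult=5, new row 2: (0, 8, 10, 11); set L[2][0]=5
  eliminate (3,0): mult=10, new row 3: (0, 12, 9, 0); set L[3][0]=10
k=1: U[1][1]=9
  eliminate (2,1): mult=11, new row 2: (0, 0, 6, 2); set L[2][1]=11
  eliminate (3,1): mult=10, new row 3: (0, 0, 3, 6); set L[3][1]=10
k=2: U[2][2]=6
  eliminate (3,2): mult=7, new row 3: (0, 0, 0, 5); set L[3][2]=7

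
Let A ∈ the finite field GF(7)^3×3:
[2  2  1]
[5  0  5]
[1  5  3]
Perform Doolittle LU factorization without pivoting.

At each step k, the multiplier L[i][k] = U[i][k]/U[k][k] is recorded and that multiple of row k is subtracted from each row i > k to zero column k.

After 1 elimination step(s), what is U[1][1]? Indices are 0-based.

U[1][1] = 2

k=0: U[0][0]=2
  eliminate (1,0): mult=6, new row 1: (0, 2, 6); set L[1][0]=6
  eliminate (2,0): mult=4, new row 2: (0, 4, 6); set L[2][0]=4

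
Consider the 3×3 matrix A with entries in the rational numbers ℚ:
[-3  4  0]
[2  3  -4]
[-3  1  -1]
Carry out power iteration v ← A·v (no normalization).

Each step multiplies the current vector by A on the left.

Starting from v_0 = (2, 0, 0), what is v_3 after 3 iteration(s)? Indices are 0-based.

v_0 = (2, 0, 0).
v_1 = A·v_0 = (-6, 4, -6).
v_2 = A·v_1 = (34, 24, 28).
v_3 = A·v_2 = (-6, 28, -106).

v_3 = (-6, 28, -106)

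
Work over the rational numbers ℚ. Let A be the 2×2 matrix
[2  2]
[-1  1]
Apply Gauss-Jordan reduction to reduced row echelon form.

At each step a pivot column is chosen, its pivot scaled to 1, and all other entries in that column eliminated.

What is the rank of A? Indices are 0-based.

rank = 2

[1] R0 /= 2  ⇒  (1, 1)
     R1 -= -1·R0  ⇒  (0, 2)
[2] R1 /= 2  ⇒  (0, 1)
     R0 -= 1·R1  ⇒  (1, 0)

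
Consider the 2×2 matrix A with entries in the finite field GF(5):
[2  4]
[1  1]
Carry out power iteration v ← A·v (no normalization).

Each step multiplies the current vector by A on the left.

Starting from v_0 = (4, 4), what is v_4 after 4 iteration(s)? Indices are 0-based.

v_0 = (4, 4).
v_1 = A·v_0 = (4, 3).
v_2 = A·v_1 = (0, 2).
v_3 = A·v_2 = (3, 2).
v_4 = A·v_3 = (4, 0).

v_4 = (4, 0)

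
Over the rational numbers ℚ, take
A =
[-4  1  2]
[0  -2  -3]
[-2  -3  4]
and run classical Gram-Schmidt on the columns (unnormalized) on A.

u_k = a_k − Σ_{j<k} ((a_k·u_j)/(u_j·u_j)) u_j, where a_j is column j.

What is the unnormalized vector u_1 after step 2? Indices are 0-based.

u_1 = (7/5, -2, -14/5)

Step 1: u_0 = a_0 = (-4, 0, -2).
Step 2: u_1 = a_1 − (1/10)·u_0 = (7/5, -2, -14/5).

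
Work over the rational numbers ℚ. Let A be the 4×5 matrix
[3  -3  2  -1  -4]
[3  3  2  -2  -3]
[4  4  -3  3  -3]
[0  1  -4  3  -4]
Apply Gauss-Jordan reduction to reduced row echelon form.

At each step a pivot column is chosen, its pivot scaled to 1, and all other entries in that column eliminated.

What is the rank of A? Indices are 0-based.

rank = 4

step 1: normalize row 0 (÷3) = (1, -1, 2/3, -1/3, -4/3)
  row 1: subtract 3×row0 = (0, 6, 0, -1, 1)
  row 2: subtract 4×row0 = (0, 8, -17/3, 13/3, 7/3)
step 2: normalize row 1 (÷6) = (0, 1, 0, -1/6, 1/6)
  row 0: subtract -1×row1 = (1, 0, 2/3, -1/2, -7/6)
  row 2: subtract 8×row1 = (0, 0, -17/3, 17/3, 1)
  row 3: subtract 1×row1 = (0, 0, -4, 19/6, -25/6)
step 3: normalize row 2 (÷-17/3) = (0, 0, 1, -1, -3/17)
  row 0: subtract 2/3×row2 = (1, 0, 0, 1/6, -107/102)
  row 3: subtract -4×row2 = (0, 0, 0, -5/6, -497/102)
step 4: normalize row 3 (÷-5/6) = (0, 0, 0, 1, 497/85)
  row 0: subtract 1/6×row3 = (1, 0, 0, 0, -172/85)
  row 1: subtract -1/6×row3 = (0, 1, 0, 0, 97/85)
  row 2: subtract -1×row3 = (0, 0, 1, 0, 482/85)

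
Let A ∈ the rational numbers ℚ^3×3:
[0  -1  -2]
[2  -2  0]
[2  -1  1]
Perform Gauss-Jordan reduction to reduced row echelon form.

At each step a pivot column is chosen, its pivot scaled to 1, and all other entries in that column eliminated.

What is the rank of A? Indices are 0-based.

pivot(0,0): swap R0↔R1
pivot(0,0)=2: scale R0 → (1, -1, 0)
  clear (2,0): R2 −= (2)R0 → (0, 1, 1)
pivot(1,1)=-1: scale R1 → (0, 1, 2)
  clear (0,1): R0 −= (-1)R1 → (1, 0, 2)
  clear (2,1): R2 −= (1)R1 → (0, 0, -1)
pivot(2,2)=-1: scale R2 → (0, 0, 1)
  clear (0,2): R0 −= (2)R2 → (1, 0, 0)
  clear (1,2): R1 −= (2)R2 → (0, 1, 0)

rank = 3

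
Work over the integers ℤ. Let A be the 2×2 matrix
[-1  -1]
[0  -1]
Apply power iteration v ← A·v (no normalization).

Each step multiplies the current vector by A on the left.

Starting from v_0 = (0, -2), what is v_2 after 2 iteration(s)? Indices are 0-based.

v_0 = (0, -2).
v_1 = A·v_0 = (2, 2).
v_2 = A·v_1 = (-4, -2).

v_2 = (-4, -2)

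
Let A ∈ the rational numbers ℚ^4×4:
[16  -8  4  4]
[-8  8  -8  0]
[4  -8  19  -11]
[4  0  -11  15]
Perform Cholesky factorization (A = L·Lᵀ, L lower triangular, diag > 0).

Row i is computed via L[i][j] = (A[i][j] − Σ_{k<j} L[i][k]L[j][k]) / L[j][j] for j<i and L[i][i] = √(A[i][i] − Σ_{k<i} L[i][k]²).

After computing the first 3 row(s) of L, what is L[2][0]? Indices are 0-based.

Step 1: L[0][0] = √(16) = 4.
  L[1][0] = (-8) / L[0][0] = -2.
Step 2: L[1][1] = √(4) = 2.
  L[2][0] = (4) / L[0][0] = 1.
  L[2][1] = (-6) / L[1][1] = -3.
Step 3: L[2][2] = √(9) = 3.

L[2][0] = 1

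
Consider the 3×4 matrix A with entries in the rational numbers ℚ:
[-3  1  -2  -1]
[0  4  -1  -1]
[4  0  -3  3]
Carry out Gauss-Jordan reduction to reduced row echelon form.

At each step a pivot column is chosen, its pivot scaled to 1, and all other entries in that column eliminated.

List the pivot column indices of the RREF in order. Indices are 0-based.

pivot(0,0)=-3: scale R0 → (1, -1/3, 2/3, 1/3)
  clear (2,0): R2 −= (4)R0 → (0, 4/3, -17/3, 5/3)
pivot(1,1)=4: scale R1 → (0, 1, -1/4, -1/4)
  clear (0,1): R0 −= (-1/3)R1 → (1, 0, 7/12, 1/4)
  clear (2,1): R2 −= (4/3)R1 → (0, 0, -16/3, 2)
pivot(2,2)=-16/3: scale R2 → (0, 0, 1, -3/8)
  clear (0,2): R0 −= (7/12)R2 → (1, 0, 0, 15/32)
  clear (1,2): R1 −= (-1/4)R2 → (0, 1, 0, -11/32)

pivot columns: 0, 1, 2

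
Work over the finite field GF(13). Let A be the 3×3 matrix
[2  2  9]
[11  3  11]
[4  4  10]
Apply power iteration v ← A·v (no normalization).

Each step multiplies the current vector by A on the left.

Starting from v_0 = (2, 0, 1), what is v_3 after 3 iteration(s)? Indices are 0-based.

v_0 = (2, 0, 1).
v_1 = A·v_0 = (0, 7, 5).
v_2 = A·v_1 = (7, 11, 0).
v_3 = A·v_2 = (10, 6, 7).

v_3 = (10, 6, 7)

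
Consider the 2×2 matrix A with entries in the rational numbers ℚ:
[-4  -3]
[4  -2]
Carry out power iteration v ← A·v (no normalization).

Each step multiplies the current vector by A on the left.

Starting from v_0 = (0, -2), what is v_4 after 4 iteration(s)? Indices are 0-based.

v_4 = (144, 736)

v_0 = (0, -2).
v_1 = A·v_0 = (6, 4).
v_2 = A·v_1 = (-36, 16).
v_3 = A·v_2 = (96, -176).
v_4 = A·v_3 = (144, 736).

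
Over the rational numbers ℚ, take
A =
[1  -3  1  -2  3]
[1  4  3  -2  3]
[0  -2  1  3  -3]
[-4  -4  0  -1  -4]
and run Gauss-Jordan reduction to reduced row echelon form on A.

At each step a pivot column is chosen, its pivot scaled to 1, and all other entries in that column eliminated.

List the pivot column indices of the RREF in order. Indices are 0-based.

step 1: normalize row 0 (÷1) = (1, -3, 1, -2, 3)
  row 1: subtract 1×row0 = (0, 7, 2, 0, 0)
  row 3: subtract -4×row0 = (0, -16, 4, -9, 8)
step 2: normalize row 1 (÷7) = (0, 1, 2/7, 0, 0)
  row 0: subtract -3×row1 = (1, 0, 13/7, -2, 3)
  row 2: subtract -2×row1 = (0, 0, 11/7, 3, -3)
  row 3: subtract -16×row1 = (0, 0, 60/7, -9, 8)
step 3: normalize row 2 (÷11/7) = (0, 0, 1, 21/11, -21/11)
  row 0: subtract 13/7×row2 = (1, 0, 0, -61/11, 72/11)
  row 1: subtract 2/7×row2 = (0, 1, 0, -6/11, 6/11)
  row 3: subtract 60/7×row2 = (0, 0, 0, -279/11, 268/11)
step 4: normalize row 3 (÷-279/11) = (0, 0, 0, 1, -268/279)
  row 0: subtract -61/11×row3 = (1, 0, 0, 0, 340/279)
  row 1: subtract -6/11×row3 = (0, 1, 0, 0, 2/93)
  row 2: subtract 21/11×row3 = (0, 0, 1, 0, -7/93)

pivot columns: 0, 1, 2, 3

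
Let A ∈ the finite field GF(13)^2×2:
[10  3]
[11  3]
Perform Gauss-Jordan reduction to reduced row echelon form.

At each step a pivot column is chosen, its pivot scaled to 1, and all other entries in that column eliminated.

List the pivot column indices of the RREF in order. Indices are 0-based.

pivot columns: 0, 1

step 1: normalize row 0 (÷10) = (1, 12)
  row 1: subtract 11×row0 = (0, 1)
step 2: normalize row 1 (÷1) = (0, 1)
  row 0: subtract 12×row1 = (1, 0)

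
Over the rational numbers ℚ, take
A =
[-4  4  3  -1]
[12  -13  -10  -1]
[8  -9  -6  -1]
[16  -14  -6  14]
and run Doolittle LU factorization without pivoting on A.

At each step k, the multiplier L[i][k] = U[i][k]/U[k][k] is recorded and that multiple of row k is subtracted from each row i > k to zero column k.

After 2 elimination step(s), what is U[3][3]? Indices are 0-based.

[col 0] pivot -4
  R1 -= -3*R0 → (0, -1, -1, -4)  (L[1][0] := -3)
  R2 -= -2*R0 → (0, -1, 0, -3)  (L[2][0] := -2)
  R3 -= -4*R0 → (0, 2, 6, 10)  (L[3][0] := -4)
[col 1] pivot -1
  R2 -= 1*R1 → (0, 0, 1, 1)  (L[2][1] := 1)
  R3 -= -2*R1 → (0, 0, 4, 2)  (L[3][1] := -2)

U[3][3] = 2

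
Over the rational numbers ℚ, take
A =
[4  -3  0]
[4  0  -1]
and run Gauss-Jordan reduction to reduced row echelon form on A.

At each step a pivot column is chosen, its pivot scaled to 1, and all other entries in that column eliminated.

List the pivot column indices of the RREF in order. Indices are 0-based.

pivot columns: 0, 1

[1] R0 /= 4  ⇒  (1, -3/4, 0)
     R1 -= 4·R0  ⇒  (0, 3, -1)
[2] R1 /= 3  ⇒  (0, 1, -1/3)
     R0 -= -3/4·R1  ⇒  (1, 0, -1/4)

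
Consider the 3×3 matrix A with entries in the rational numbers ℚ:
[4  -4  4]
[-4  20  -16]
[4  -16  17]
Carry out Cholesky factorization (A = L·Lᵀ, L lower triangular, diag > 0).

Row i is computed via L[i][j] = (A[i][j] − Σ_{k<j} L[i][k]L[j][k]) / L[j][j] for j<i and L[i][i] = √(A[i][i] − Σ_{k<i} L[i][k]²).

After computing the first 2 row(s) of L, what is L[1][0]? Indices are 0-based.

L[1][0] = -2

Step 1: L[0][0] = √(4) = 2.
  L[1][0] = (-4) / L[0][0] = -2.
Step 2: L[1][1] = √(16) = 4.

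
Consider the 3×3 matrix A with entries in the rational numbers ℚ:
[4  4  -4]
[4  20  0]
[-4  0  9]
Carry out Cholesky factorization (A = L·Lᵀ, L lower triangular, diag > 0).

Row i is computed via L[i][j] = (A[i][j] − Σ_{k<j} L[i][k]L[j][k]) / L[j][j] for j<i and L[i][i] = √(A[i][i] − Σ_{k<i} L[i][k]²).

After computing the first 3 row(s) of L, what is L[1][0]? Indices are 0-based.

Step 1: L[0][0] = √(4) = 2.
  L[1][0] = (4) / L[0][0] = 2.
Step 2: L[1][1] = √(16) = 4.
  L[2][0] = (-4) / L[0][0] = -2.
  L[2][1] = (4) / L[1][1] = 1.
Step 3: L[2][2] = √(4) = 2.

L[1][0] = 2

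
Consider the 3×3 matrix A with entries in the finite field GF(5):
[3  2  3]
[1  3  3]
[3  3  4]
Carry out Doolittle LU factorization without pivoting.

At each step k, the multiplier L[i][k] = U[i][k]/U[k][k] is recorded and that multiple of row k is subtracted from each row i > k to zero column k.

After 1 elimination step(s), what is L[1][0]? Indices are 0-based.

L[1][0] = 2

k=0: U[0][0]=3
  eliminate (1,0): mult=2, new row 1: (0, 4, 2); set L[1][0]=2
  eliminate (2,0): mult=1, new row 2: (0, 1, 1); set L[2][0]=1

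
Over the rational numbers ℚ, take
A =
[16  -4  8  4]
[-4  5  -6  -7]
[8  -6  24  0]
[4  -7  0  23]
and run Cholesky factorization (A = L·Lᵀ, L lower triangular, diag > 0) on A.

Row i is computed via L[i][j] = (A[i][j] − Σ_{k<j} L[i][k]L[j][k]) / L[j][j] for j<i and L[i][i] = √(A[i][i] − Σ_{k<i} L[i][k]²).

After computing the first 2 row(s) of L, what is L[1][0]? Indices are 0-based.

Step 1: L[0][0] = √(16) = 4.
  L[1][0] = (-4) / L[0][0] = -1.
Step 2: L[1][1] = √(4) = 2.

L[1][0] = -1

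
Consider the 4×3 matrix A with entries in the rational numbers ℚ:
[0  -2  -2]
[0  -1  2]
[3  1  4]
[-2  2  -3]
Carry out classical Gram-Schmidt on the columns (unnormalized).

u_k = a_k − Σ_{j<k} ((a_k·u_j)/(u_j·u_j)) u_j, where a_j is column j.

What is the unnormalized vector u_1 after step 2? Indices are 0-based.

u_1 = (-2, -1, 16/13, 24/13)

Step 1: u_0 = a_0 = (0, 0, 3, -2).
Step 2: u_1 = a_1 − (-1/13)·u_0 = (-2, -1, 16/13, 24/13).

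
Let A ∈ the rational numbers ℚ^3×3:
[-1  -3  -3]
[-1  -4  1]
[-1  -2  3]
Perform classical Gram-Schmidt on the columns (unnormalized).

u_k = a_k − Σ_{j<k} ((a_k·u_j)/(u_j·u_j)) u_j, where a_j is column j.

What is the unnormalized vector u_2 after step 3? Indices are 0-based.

Step 1: u_0 = a_0 = (-1, -1, -1).
Step 2: u_1 = a_1 − (3)·u_0 = (0, -1, 1).
Step 3: u_2 = a_2 − (-1/3)·u_0 − (1)·u_1 = (-10/3, 5/3, 5/3).

u_2 = (-10/3, 5/3, 5/3)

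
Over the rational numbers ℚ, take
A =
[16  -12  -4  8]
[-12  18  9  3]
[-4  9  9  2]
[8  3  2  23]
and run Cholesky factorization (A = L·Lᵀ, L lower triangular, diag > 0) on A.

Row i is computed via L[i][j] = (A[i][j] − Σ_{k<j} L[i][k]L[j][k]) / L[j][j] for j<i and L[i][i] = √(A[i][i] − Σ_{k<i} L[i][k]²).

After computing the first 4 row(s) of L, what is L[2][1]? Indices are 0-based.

Step 1: L[0][0] = √(16) = 4.
  L[1][0] = (-12) / L[0][0] = -3.
Step 2: L[1][1] = √(9) = 3.
  L[2][0] = (-4) / L[0][0] = -1.
  L[2][1] = (6) / L[1][1] = 2.
Step 3: L[2][2] = √(4) = 2.
  L[3][0] = (8) / L[0][0] = 2.
  L[3][1] = (9) / L[1][1] = 3.
  L[3][2] = (-2) / L[2][2] = -1.
Step 4: L[3][3] = √(9) = 3.

L[2][1] = 2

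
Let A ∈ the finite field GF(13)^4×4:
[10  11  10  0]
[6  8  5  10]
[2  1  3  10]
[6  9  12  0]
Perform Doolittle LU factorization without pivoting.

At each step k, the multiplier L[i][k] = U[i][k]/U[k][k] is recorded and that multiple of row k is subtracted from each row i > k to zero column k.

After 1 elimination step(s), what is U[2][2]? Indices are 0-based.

U[2][2] = 1

Step 1: pivot at (0,0) is 10.
  row1 ← row1 − (11)·row0  ⇒  L[1][0]=11, U row1=(0, 4, 12, 10)
  row2 ← row2 − (8)·row0  ⇒  L[2][0]=8, U row2=(0, 4, 1, 10)
  row3 ← row3 − (11)·row0  ⇒  L[3][0]=11, U row3=(0, 5, 6, 0)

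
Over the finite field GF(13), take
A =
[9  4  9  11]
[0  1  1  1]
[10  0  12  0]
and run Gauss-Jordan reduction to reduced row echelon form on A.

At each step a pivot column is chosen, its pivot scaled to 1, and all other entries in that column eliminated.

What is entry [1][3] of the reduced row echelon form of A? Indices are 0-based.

M[1][3] = 4

step 1: normalize row 0 (÷9) = (1, 12, 1, 7)
  row 2: subtract 10×row0 = (0, 10, 2, 8)
step 2: normalize row 1 (÷1) = (0, 1, 1, 1)
  row 0: subtract 12×row1 = (1, 0, 2, 8)
  row 2: subtract 10×row1 = (0, 0, 5, 11)
step 3: normalize row 2 (÷5) = (0, 0, 1, 10)
  row 0: subtract 2×row2 = (1, 0, 0, 1)
  row 1: subtract 1×row2 = (0, 1, 0, 4)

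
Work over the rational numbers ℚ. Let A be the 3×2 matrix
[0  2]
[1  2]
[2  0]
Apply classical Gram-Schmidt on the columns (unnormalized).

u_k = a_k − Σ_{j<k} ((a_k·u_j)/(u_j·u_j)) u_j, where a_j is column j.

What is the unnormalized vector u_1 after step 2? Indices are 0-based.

u_1 = (2, 8/5, -4/5)

Step 1: u_0 = a_0 = (0, 1, 2).
Step 2: u_1 = a_1 − (2/5)·u_0 = (2, 8/5, -4/5).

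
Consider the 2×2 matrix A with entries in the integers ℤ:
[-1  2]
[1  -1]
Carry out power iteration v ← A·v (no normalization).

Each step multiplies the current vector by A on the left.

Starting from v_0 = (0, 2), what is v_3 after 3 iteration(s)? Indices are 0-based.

v_0 = (0, 2).
v_1 = A·v_0 = (4, -2).
v_2 = A·v_1 = (-8, 6).
v_3 = A·v_2 = (20, -14).

v_3 = (20, -14)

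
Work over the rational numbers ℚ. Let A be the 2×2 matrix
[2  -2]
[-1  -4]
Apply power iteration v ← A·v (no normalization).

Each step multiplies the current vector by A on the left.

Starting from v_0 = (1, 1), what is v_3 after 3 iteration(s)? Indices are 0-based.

v_0 = (1, 1).
v_1 = A·v_0 = (0, -5).
v_2 = A·v_1 = (10, 20).
v_3 = A·v_2 = (-20, -90).

v_3 = (-20, -90)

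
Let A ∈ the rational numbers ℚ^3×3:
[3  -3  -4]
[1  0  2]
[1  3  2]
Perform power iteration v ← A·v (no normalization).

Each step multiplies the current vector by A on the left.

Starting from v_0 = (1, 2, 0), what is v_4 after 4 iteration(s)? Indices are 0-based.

v_0 = (1, 2, 0).
v_1 = A·v_0 = (-3, 1, 7).
v_2 = A·v_1 = (-40, 11, 14).
v_3 = A·v_2 = (-209, -12, 21).
v_4 = A·v_3 = (-675, -167, -203).

v_4 = (-675, -167, -203)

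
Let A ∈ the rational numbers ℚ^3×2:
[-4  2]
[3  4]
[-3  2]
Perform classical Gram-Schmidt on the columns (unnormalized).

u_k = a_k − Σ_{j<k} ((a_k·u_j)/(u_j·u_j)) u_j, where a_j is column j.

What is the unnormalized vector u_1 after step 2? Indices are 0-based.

u_1 = (30/17, 71/17, 31/17)

Step 1: u_0 = a_0 = (-4, 3, -3).
Step 2: u_1 = a_1 − (-1/17)·u_0 = (30/17, 71/17, 31/17).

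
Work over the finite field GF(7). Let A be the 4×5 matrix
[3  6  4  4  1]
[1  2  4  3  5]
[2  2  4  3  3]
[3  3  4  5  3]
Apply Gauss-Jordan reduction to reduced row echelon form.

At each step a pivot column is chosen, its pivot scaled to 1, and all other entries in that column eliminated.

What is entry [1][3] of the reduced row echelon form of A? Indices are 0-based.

M[1][3] = 2

step 1: normalize row 0 (÷3) = (1, 2, 6, 6, 5)
  row 1: subtract 1×row0 = (0, 0, 5, 4, 0)
  row 2: subtract 2×row0 = (0, 5, 6, 5, 0)
  row 3: subtract 3×row0 = (0, 4, 0, 1, 2)
step 2: exchange rows 1,2
step 2: normalize row 1 (÷5) = (0, 1, 4, 1, 0)
  row 0: subtract 2×row1 = (1, 0, 5, 4, 5)
  row 3: subtract 4×row1 = (0, 0, 5, 4, 2)
step 3: normalize row 2 (÷5) = (0, 0, 1, 5, 0)
  row 0: subtract 5×row2 = (1, 0, 0, 0, 5)
  row 1: subtract 4×row2 = (0, 1, 0, 2, 0)
  row 3: subtract 5×row2 = (0, 0, 0, 0, 2)
skip col 3 (zero from row 3)
step 4: normalize row 3 (÷2) = (0, 0, 0, 0, 1)
  row 0: subtract 5×row3 = (1, 0, 0, 0, 0)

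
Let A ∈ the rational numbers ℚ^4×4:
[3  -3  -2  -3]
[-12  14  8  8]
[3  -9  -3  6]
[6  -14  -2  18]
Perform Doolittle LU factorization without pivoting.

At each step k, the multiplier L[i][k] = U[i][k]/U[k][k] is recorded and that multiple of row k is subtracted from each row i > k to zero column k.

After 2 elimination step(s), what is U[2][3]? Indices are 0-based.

[col 0] pivot 3
  R1 -= -4*R0 → (0, 2, 0, -4)  (L[1][0] := -4)
  R2 -= 1*R0 → (0, -6, -1, 9)  (L[2][0] := 1)
  R3 -= 2*R0 → (0, -8, 2, 24)  (L[3][0] := 2)
[col 1] pivot 2
  R2 -= -3*R1 → (0, 0, -1, -3)  (L[2][1] := -3)
  R3 -= -4*R1 → (0, 0, 2, 8)  (L[3][1] := -4)

U[2][3] = -3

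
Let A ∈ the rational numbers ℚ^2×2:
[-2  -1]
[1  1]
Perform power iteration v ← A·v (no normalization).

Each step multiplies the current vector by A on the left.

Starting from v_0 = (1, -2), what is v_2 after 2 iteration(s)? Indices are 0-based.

v_2 = (1, -1)

v_0 = (1, -2).
v_1 = A·v_0 = (0, -1).
v_2 = A·v_1 = (1, -1).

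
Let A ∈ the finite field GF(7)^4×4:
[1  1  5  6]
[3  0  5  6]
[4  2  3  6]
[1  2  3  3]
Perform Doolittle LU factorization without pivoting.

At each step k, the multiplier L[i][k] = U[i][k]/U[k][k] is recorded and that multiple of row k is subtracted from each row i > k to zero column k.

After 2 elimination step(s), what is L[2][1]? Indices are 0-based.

[col 0] pivot 1
  R1 -= 3*R0 → (0, 4, 4, 2)  (L[1][0] := 3)
  R2 -= 4*R0 → (0, 5, 4, 3)  (L[2][0] := 4)
  R3 -= 1*R0 → (0, 1, 5, 4)  (L[3][0] := 1)
[col 1] pivot 4
  R2 -= 3*R1 → (0, 0, 6, 4)  (L[2][1] := 3)
  R3 -= 2*R1 → (0, 0, 4, 0)  (L[3][1] := 2)

L[2][1] = 3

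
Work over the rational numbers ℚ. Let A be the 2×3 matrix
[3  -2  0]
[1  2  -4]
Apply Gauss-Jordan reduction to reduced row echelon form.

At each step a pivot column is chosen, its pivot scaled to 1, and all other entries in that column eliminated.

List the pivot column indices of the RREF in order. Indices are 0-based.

pivot columns: 0, 1

pivot(0,0)=3: scale R0 → (1, -2/3, 0)
  clear (1,0): R1 −= (1)R0 → (0, 8/3, -4)
pivot(1,1)=8/3: scale R1 → (0, 1, -3/2)
  clear (0,1): R0 −= (-2/3)R1 → (1, 0, -1)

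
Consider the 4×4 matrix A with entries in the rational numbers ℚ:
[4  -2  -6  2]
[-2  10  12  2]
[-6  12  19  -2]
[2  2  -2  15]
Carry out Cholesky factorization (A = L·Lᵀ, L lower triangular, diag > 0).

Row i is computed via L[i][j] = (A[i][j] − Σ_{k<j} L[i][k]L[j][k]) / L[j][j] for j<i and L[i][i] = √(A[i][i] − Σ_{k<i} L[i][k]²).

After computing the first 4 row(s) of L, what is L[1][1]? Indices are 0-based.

L[1][1] = 3

Step 1: L[0][0] = √(4) = 2.
  L[1][0] = (-2) / L[0][0] = -1.
Step 2: L[1][1] = √(9) = 3.
  L[2][0] = (-6) / L[0][0] = -3.
  L[2][1] = (9) / L[1][1] = 3.
Step 3: L[2][2] = √(1) = 1.
  L[3][0] = (2) / L[0][0] = 1.
  L[3][1] = (3) / L[1][1] = 1.
  L[3][2] = (-2) / L[2][2] = -2.
Step 4: L[3][3] = √(9) = 3.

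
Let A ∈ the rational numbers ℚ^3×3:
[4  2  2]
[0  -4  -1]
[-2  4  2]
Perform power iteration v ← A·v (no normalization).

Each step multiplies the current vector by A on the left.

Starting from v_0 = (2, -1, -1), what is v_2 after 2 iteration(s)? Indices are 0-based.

v_0 = (2, -1, -1).
v_1 = A·v_0 = (4, 5, -10).
v_2 = A·v_1 = (6, -10, -8).

v_2 = (6, -10, -8)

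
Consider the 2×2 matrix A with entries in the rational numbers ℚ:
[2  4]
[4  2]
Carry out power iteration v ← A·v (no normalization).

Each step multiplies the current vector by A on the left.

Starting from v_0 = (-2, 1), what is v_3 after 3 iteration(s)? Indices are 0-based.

v_0 = (-2, 1).
v_1 = A·v_0 = (0, -6).
v_2 = A·v_1 = (-24, -12).
v_3 = A·v_2 = (-96, -120).

v_3 = (-96, -120)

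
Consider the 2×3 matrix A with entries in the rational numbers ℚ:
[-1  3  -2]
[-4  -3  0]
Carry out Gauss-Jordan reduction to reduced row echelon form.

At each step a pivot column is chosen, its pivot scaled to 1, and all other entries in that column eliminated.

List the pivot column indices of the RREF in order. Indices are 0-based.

[1] R0 /= -1  ⇒  (1, -3, 2)
     R1 -= -4·R0  ⇒  (0, -15, 8)
[2] R1 /= -15  ⇒  (0, 1, -8/15)
     R0 -= -3·R1  ⇒  (1, 0, 2/5)

pivot columns: 0, 1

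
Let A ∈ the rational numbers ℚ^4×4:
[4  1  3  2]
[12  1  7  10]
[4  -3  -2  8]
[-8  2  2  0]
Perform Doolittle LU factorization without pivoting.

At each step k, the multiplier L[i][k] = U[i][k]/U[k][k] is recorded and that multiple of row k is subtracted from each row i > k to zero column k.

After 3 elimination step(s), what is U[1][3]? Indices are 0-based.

U[1][3] = 4

Step 1: pivot at (0,0) is 4.
  row1 ← row1 − (3)·row0  ⇒  L[1][0]=3, U row1=(0, -2, -2, 4)
  row2 ← row2 − (1)·row0  ⇒  L[2][0]=1, U row2=(0, -4, -5, 6)
  row3 ← row3 − (-2)·row0  ⇒  L[3][0]=-2, U row3=(0, 4, 8, 4)
Step 2: pivot at (1,1) is -2.
  row2 ← row2 − (2)·row1  ⇒  L[2][1]=2, U row2=(0, 0, -1, -2)
  row3 ← row3 − (-2)·row1  ⇒  L[3][1]=-2, U row3=(0, 0, 4, 12)
Step 3: pivot at (2,2) is -1.
  row3 ← row3 − (-4)·row2  ⇒  L[3][2]=-4, U row3=(0, 0, 0, 4)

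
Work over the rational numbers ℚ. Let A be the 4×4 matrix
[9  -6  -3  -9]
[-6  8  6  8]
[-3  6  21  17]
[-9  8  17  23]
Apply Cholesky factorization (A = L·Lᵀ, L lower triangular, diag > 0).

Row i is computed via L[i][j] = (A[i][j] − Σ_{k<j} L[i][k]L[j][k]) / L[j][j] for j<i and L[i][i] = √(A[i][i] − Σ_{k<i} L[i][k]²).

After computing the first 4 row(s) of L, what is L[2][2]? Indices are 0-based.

Step 1: L[0][0] = √(9) = 3.
  L[1][0] = (-6) / L[0][0] = -2.
Step 2: L[1][1] = √(4) = 2.
  L[2][0] = (-3) / L[0][0] = -1.
  L[2][1] = (4) / L[1][1] = 2.
Step 3: L[2][2] = √(16) = 4.
  L[3][0] = (-9) / L[0][0] = -3.
  L[3][1] = (2) / L[1][1] = 1.
  L[3][2] = (12) / L[2][2] = 3.
Step 4: L[3][3] = √(4) = 2.

L[2][2] = 4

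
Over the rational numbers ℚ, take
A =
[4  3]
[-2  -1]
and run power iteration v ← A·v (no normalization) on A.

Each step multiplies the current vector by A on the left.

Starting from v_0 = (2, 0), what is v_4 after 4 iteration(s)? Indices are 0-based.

v_0 = (2, 0).
v_1 = A·v_0 = (8, -4).
v_2 = A·v_1 = (20, -12).
v_3 = A·v_2 = (44, -28).
v_4 = A·v_3 = (92, -60).

v_4 = (92, -60)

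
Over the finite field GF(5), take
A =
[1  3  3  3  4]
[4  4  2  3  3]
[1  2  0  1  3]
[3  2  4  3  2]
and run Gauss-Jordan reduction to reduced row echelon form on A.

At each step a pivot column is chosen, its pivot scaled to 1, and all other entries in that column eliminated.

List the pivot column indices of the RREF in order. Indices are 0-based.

[1] R0 /= 1  ⇒  (1, 3, 3, 3, 4)
     R1 -= 4·R0  ⇒  (0, 2, 0, 1, 2)
     R2 -= 1·R0  ⇒  (0, 4, 2, 3, 4)
     R3 -= 3·R0  ⇒  (0, 3, 0, 4, 0)
[2] R1 /= 2  ⇒  (0, 1, 0, 3, 1)
     R0 -= 3·R1  ⇒  (1, 0, 3, 4, 1)
     R2 -= 4·R1  ⇒  (0, 0, 2, 1, 0)
     R3 -= 3·R1  ⇒  (0, 0, 0, 0, 2)
[3] R2 /= 2  ⇒  (0, 0, 1, 3, 0)
     R0 -= 3·R2  ⇒  (1, 0, 0, 0, 1)
column 3 empty below row 3
[4] R3 /= 2  ⇒  (0, 0, 0, 0, 1)
     R0 -= 1·R3  ⇒  (1, 0, 0, 0, 0)
     R1 -= 1·R3  ⇒  (0, 1, 0, 3, 0)

pivot columns: 0, 1, 2, 4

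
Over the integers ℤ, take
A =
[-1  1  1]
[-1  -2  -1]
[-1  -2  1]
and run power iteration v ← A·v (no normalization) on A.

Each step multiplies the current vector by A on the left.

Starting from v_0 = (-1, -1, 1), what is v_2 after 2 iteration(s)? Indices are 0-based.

v_2 = (5, -9, -1)

v_0 = (-1, -1, 1).
v_1 = A·v_0 = (1, 2, 4).
v_2 = A·v_1 = (5, -9, -1).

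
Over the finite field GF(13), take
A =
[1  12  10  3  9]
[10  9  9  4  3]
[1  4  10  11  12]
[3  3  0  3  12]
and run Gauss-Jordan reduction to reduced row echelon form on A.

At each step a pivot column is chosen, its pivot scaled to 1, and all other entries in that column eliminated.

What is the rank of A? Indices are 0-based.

rank = 4

pivot(0,0)=1: scale R0 → (1, 12, 10, 3, 9)
  clear (1,0): R1 −= (10)R0 → (0, 6, 0, 0, 4)
  clear (2,0): R2 −= (1)R0 → (0, 5, 0, 8, 3)
  clear (3,0): R3 −= (3)R0 → (0, 6, 9, 7, 11)
pivot(1,1)=6: scale R1 → (0, 1, 0, 0, 5)
  clear (0,1): R0 −= (12)R1 → (1, 0, 10, 3, 1)
  clear (2,1): R2 −= (5)R1 → (0, 0, 0, 8, 4)
  clear (3,1): R3 −= (6)R1 → (0, 0, 9, 7, 7)
pivot(2,2): swap R2↔R3
pivot(2,2)=9: scale R2 → (0, 0, 1, 8, 8)
  clear (0,2): R0 −= (10)R2 → (1, 0, 0, 1, 12)
pivot(3,3)=8: scale R3 → (0, 0, 0, 1, 7)
  clear (0,3): R0 −= (1)R3 → (1, 0, 0, 0, 5)
  clear (2,3): R2 −= (8)R3 → (0, 0, 1, 0, 4)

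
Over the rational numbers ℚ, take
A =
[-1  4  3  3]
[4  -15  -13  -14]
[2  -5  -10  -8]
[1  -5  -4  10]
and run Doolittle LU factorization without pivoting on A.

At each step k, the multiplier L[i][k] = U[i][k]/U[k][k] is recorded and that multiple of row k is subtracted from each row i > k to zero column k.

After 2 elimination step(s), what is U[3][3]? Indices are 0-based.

k=0: U[0][0]=-1
  eliminate (1,0): mult=-4, new row 1: (0, 1, -1, -2); set L[1][0]=-4
  eliminate (2,0): mult=-2, new row 2: (0, 3, -4, -2); set L[2][0]=-2
  eliminate (3,0): mult=-1, new row 3: (0, -1, -1, 13); set L[3][0]=-1
k=1: U[1][1]=1
  eliminate (2,1): mult=3, new row 2: (0, 0, -1, 4); set L[2][1]=3
  eliminate (3,1): mult=-1, new row 3: (0, 0, -2, 11); set L[3][1]=-1

U[3][3] = 11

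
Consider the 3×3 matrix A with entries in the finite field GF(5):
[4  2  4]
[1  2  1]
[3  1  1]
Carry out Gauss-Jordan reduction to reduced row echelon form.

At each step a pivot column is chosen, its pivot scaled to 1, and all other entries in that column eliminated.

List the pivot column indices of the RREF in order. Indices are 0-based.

pivot(0,0)=4: scale R0 → (1, 3, 1)
  clear (1,0): R1 −= (1)R0 → (0, 4, 0)
  clear (2,0): R2 −= (3)R0 → (0, 2, 3)
pivot(1,1)=4: scale R1 → (0, 1, 0)
  clear (0,1): R0 −= (3)R1 → (1, 0, 1)
  clear (2,1): R2 −= (2)R1 → (0, 0, 3)
pivot(2,2)=3: scale R2 → (0, 0, 1)
  clear (0,2): R0 −= (1)R2 → (1, 0, 0)

pivot columns: 0, 1, 2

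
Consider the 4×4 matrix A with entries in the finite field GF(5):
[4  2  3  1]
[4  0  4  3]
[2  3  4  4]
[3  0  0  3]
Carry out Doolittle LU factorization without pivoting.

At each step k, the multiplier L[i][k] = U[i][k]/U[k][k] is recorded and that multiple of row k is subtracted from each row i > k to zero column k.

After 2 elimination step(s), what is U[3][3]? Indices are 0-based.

U[3][3] = 2

Step 1: pivot at (0,0) is 4.
  row1 ← row1 − (1)·row0  ⇒  L[1][0]=1, U row1=(0, 3, 1, 2)
  row2 ← row2 − (3)·row0  ⇒  L[2][0]=3, U row2=(0, 2, 0, 1)
  row3 ← row3 − (2)·row0  ⇒  L[3][0]=2, U row3=(0, 1, 4, 1)
Step 2: pivot at (1,1) is 3.
  row2 ← row2 − (4)·row1  ⇒  L[2][1]=4, U row2=(0, 0, 1, 3)
  row3 ← row3 − (2)·row1  ⇒  L[3][1]=2, U row3=(0, 0, 2, 2)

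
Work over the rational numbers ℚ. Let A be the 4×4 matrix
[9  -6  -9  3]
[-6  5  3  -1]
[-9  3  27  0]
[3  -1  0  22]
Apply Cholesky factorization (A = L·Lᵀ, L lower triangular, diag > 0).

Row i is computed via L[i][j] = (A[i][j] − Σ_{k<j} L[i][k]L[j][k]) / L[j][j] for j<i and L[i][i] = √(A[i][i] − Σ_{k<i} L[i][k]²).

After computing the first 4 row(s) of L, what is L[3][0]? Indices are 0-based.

Step 1: L[0][0] = √(9) = 3.
  L[1][0] = (-6) / L[0][0] = -2.
Step 2: L[1][1] = √(1) = 1.
  L[2][0] = (-9) / L[0][0] = -3.
  L[2][1] = (-3) / L[1][1] = -3.
Step 3: L[2][2] = √(9) = 3.
  L[3][0] = (3) / L[0][0] = 1.
  L[3][1] = (1) / L[1][1] = 1.
  L[3][2] = (6) / L[2][2] = 2.
Step 4: L[3][3] = √(16) = 4.

L[3][0] = 1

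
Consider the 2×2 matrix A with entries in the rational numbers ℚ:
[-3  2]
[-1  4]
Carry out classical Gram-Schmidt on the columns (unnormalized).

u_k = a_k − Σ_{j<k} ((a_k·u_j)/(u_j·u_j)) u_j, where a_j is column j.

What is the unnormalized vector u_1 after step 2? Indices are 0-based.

Step 1: u_0 = a_0 = (-3, -1).
Step 2: u_1 = a_1 − (-1)·u_0 = (-1, 3).

u_1 = (-1, 3)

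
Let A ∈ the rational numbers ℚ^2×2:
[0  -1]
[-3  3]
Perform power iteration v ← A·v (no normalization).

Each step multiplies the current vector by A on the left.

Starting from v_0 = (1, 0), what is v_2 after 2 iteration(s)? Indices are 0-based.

v_0 = (1, 0).
v_1 = A·v_0 = (0, -3).
v_2 = A·v_1 = (3, -9).

v_2 = (3, -9)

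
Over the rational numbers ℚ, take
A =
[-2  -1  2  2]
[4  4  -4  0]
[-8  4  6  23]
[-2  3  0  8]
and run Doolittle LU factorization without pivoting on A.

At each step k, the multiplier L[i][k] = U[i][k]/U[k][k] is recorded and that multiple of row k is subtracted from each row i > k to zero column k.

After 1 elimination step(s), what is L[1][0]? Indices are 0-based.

k=0: U[0][0]=-2
  eliminate (1,0): mult=-2, new row 1: (0, 2, 0, 4); set L[1][0]=-2
  eliminate (2,0): mult=4, new row 2: (0, 8, -2, 15); set L[2][0]=4
  eliminate (3,0): mult=1, new row 3: (0, 4, -2, 6); set L[3][0]=1

L[1][0] = -2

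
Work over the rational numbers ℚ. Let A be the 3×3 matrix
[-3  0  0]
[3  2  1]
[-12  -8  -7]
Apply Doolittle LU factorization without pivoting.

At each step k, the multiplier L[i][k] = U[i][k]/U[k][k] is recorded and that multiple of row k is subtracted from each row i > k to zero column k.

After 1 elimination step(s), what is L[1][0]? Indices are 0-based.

L[1][0] = -1

[col 0] pivot -3
  R1 -= -1*R0 → (0, 2, 1)  (L[1][0] := -1)
  R2 -= 4*R0 → (0, -8, -7)  (L[2][0] := 4)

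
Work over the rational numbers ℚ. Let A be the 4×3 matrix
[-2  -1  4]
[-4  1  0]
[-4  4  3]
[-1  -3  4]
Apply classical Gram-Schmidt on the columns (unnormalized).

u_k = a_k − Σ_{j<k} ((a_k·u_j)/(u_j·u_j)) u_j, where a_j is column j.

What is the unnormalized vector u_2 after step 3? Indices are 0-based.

u_2 = (586/387, -1162/387, 761/387, 48/43)

Step 1: u_0 = a_0 = (-2, -4, -4, -1).
Step 2: u_1 = a_1 − (-15/37)·u_0 = (-67/37, -23/37, 88/37, -126/37).
Step 3: u_2 = a_2 − (-24/37)·u_0 − (-254/387)·u_1 = (586/387, -1162/387, 761/387, 48/43).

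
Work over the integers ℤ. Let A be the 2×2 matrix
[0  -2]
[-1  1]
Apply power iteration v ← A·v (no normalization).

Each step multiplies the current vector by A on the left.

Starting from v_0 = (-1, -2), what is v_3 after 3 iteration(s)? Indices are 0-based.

v_3 = (10, -7)

v_0 = (-1, -2).
v_1 = A·v_0 = (4, -1).
v_2 = A·v_1 = (2, -5).
v_3 = A·v_2 = (10, -7).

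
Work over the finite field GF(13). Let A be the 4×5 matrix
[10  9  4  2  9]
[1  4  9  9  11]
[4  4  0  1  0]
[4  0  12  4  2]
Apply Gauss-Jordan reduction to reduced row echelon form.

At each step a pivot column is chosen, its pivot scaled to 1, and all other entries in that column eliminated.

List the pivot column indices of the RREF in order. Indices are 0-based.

pivot columns: 0, 1, 2, 3

[1] R0 /= 10  ⇒  (1, 10, 3, 8, 10)
     R1 -= 1·R0  ⇒  (0, 7, 6, 1, 1)
     R2 -= 4·R0  ⇒  (0, 3, 1, 8, 12)
     R3 -= 4·R0  ⇒  (0, 12, 0, 11, 1)
[2] R1 /= 7  ⇒  (0, 1, 12, 2, 2)
     R0 -= 10·R1  ⇒  (1, 0, 0, 1, 3)
     R2 -= 3·R1  ⇒  (0, 0, 4, 2, 6)
     R3 -= 12·R1  ⇒  (0, 0, 12, 0, 3)
[3] R2 /= 4  ⇒  (0, 0, 1, 7, 8)
     R1 -= 12·R2  ⇒  (0, 1, 0, 9, 10)
     R3 -= 12·R2  ⇒  (0, 0, 0, 7, 11)
[4] R3 /= 7  ⇒  (0, 0, 0, 1, 9)
     R0 -= 1·R3  ⇒  (1, 0, 0, 0, 7)
     R1 -= 9·R3  ⇒  (0, 1, 0, 0, 7)
     R2 -= 7·R3  ⇒  (0, 0, 1, 0, 10)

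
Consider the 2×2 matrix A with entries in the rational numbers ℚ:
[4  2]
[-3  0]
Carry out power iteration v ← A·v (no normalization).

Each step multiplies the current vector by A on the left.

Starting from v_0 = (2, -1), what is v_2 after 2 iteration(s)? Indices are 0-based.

v_2 = (12, -18)

v_0 = (2, -1).
v_1 = A·v_0 = (6, -6).
v_2 = A·v_1 = (12, -18).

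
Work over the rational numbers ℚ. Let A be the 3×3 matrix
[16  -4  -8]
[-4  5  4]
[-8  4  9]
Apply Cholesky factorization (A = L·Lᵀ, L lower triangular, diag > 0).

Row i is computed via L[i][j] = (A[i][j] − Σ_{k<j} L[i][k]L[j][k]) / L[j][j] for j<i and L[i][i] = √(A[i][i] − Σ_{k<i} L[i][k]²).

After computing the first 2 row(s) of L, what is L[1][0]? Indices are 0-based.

Step 1: L[0][0] = √(16) = 4.
  L[1][0] = (-4) / L[0][0] = -1.
Step 2: L[1][1] = √(4) = 2.

L[1][0] = -1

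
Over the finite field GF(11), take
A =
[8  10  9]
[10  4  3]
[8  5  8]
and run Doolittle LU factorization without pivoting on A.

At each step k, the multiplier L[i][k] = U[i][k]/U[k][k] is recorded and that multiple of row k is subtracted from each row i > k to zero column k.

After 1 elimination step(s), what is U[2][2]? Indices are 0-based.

U[2][2] = 10

Step 1: pivot at (0,0) is 8.
  row1 ← row1 − (4)·row0  ⇒  L[1][0]=4, U row1=(0, 8, 0)
  row2 ← row2 − (1)·row0  ⇒  L[2][0]=1, U row2=(0, 6, 10)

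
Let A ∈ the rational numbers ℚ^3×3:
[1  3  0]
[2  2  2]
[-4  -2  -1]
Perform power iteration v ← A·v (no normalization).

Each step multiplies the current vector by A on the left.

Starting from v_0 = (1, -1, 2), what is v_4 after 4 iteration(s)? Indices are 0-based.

v_0 = (1, -1, 2).
v_1 = A·v_0 = (-2, 4, -4).
v_2 = A·v_1 = (10, -4, 4).
v_3 = A·v_2 = (-2, 20, -36).
v_4 = A·v_3 = (58, -36, 4).

v_4 = (58, -36, 4)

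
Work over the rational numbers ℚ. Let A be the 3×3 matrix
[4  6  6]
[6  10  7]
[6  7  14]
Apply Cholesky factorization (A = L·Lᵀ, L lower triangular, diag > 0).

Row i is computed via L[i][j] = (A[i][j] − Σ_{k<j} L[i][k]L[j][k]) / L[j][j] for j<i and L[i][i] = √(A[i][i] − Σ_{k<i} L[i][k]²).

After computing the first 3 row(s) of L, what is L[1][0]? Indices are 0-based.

Step 1: L[0][0] = √(4) = 2.
  L[1][0] = (6) / L[0][0] = 3.
Step 2: L[1][1] = √(1) = 1.
  L[2][0] = (6) / L[0][0] = 3.
  L[2][1] = (-2) / L[1][1] = -2.
Step 3: L[2][2] = √(1) = 1.

L[1][0] = 3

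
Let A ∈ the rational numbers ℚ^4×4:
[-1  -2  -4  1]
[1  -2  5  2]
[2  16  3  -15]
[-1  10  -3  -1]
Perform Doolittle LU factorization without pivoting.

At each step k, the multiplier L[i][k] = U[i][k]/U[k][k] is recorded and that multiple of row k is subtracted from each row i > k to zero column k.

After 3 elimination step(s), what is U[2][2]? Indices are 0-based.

U[2][2] = -2

[col 0] pivot -1
  R1 -= -1*R0 → (0, -4, 1, 3)  (L[1][0] := -1)
  R2 -= -2*R0 → (0, 12, -5, -13)  (L[2][0] := -2)
  R3 -= 1*R0 → (0, 12, 1, -2)  (L[3][0] := 1)
[col 1] pivot -4
  R2 -= -3*R1 → (0, 0, -2, -4)  (L[2][1] := -3)
  R3 -= -3*R1 → (0, 0, 4, 7)  (L[3][1] := -3)
[col 2] pivot -2
  R3 -= -2*R2 → (0, 0, 0, -1)  (L[3][2] := -2)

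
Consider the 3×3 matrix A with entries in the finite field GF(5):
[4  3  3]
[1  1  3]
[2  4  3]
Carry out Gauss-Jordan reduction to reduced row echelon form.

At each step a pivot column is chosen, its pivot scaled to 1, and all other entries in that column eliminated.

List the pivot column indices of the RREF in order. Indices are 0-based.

pivot columns: 0, 1, 2

pivot(0,0)=4: scale R0 → (1, 2, 2)
  clear (1,0): R1 −= (1)R0 → (0, 4, 1)
  clear (2,0): R2 −= (2)R0 → (0, 0, 4)
pivot(1,1)=4: scale R1 → (0, 1, 4)
  clear (0,1): R0 −= (2)R1 → (1, 0, 4)
pivot(2,2)=4: scale R2 → (0, 0, 1)
  clear (0,2): R0 −= (4)R2 → (1, 0, 0)
  clear (1,2): R1 −= (4)R2 → (0, 1, 0)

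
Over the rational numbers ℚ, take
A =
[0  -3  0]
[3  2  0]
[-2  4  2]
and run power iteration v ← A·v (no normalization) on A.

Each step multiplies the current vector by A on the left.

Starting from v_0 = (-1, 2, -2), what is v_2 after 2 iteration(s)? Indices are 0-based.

v_0 = (-1, 2, -2).
v_1 = A·v_0 = (-6, 1, 6).
v_2 = A·v_1 = (-3, -16, 28).

v_2 = (-3, -16, 28)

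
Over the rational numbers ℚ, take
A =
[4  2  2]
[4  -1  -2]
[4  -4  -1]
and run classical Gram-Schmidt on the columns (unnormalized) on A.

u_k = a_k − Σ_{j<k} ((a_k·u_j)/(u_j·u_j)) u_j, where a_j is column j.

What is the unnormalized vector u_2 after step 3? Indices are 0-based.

u_2 = (5/6, -5/3, 5/6)

Step 1: u_0 = a_0 = (4, 4, 4).
Step 2: u_1 = a_1 − (-1/4)·u_0 = (3, 0, -3).
Step 3: u_2 = a_2 − (-1/12)·u_0 − (1/2)·u_1 = (5/6, -5/3, 5/6).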